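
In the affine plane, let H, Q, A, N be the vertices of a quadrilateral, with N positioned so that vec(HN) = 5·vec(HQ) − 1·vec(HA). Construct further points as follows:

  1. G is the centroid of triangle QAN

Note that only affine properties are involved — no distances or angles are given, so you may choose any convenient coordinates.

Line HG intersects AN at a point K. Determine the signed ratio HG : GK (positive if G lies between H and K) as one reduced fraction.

HG:GK = 4

Choose coordinates H = (0, 0), Q = (1, 0), A = (0, 1), N = (5, -1).
1. G is the centroid of triangle QAN ⇒ G = (2, 0)
line HG meets AN at K = (5/2, 0)
G = H + t·(K−H) with t = 4/5, so HG:GK = 4/5:1/5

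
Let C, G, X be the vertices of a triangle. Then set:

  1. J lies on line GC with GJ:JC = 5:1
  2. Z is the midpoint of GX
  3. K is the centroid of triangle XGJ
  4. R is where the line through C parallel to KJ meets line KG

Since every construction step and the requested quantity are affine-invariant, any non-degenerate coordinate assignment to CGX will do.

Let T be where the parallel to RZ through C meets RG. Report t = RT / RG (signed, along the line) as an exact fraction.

t = 2/5

Set C = (0, 0), G = (1, 0), X = (0, 1); any affine frame gives the same invariant.
1. J lies on line GC with GJ:JC = 5:1 ⇒ J = (1/6, 0)
2. Z is the midpoint of GX ⇒ Z = (1/2, 1/2)
3. K is the centroid of triangle XGJ ⇒ K = (7/18, 1/3)
4. R is where the line through C parallel to KJ meets line KG ⇒ R = (4/15, 2/5)
through C parallel to RZ: direction (7/30, 1/10); meets RG at T = (14/25, 6/25)
T = R + t·(G−R) with t = 2/5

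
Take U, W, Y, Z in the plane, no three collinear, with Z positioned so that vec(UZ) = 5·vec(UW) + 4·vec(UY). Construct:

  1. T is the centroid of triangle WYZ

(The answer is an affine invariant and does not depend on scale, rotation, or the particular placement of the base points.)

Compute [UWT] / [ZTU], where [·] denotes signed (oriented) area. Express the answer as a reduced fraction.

[UWT]:[ZTU] = 5

Work in coordinates with U = (0, 0), W = (1, 0), Y = (0, 1), Z = (5, 4).
1. T is the centroid of triangle WYZ ⇒ T = (2, 5/3)
2·[UWT] = 5/3, 2·[ZTU] = 1/3
[UWT]:[ZTU] = 5/3:1/3 = 5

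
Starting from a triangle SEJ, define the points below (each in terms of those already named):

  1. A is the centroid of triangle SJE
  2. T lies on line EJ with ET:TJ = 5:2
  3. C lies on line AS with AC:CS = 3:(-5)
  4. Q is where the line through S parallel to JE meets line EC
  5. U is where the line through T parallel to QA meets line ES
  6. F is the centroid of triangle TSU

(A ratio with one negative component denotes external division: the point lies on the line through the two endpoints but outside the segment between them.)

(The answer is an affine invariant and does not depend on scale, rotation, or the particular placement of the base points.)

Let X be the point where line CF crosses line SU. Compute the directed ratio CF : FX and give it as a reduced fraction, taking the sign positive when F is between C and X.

CF:FX = 5/2

Set S = (0, 0), E = (1, 0), J = (0, 1); any affine frame gives the same invariant.
1. A is the centroid of triangle SJE ⇒ A = (1/3, 1/3)
2. T lies on line EJ with ET:TJ = 5:2 ⇒ T = (2/7, 5/7)
3. C lies on line AS with AC:CS = 3:(-5) ⇒ C = (5/6, 5/6)
4. Q is where the line through S parallel to JE meets line EC ⇒ Q = (5/4, -5/4)
5. U is where the line through T parallel to QA meets line ES ⇒ U = (93/133, 0)
6. F is the centroid of triangle TSU ⇒ F = (131/399, 5/21)
line CF meets SU at X = (12/95, 0)
F = C + t·(X−C) with t = 5/7, so CF:FX = 5/7:2/7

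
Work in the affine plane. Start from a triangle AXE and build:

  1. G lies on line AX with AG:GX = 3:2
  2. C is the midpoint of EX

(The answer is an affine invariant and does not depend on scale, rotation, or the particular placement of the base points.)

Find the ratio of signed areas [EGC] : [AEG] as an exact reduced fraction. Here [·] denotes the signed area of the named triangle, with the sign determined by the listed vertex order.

[EGC]:[AEG] = -1/3

Choose coordinates A = (0, 0), X = (1, 0), E = (0, 1).
1. G lies on line AX with AG:GX = 3:2 ⇒ G = (3/5, 0)
2. C is the midpoint of EX ⇒ C = (1/2, 1/2)
2·[EGC] = 1/5, 2·[AEG] = -3/5
[EGC]:[AEG] = 1/5:-3/5 = -1/3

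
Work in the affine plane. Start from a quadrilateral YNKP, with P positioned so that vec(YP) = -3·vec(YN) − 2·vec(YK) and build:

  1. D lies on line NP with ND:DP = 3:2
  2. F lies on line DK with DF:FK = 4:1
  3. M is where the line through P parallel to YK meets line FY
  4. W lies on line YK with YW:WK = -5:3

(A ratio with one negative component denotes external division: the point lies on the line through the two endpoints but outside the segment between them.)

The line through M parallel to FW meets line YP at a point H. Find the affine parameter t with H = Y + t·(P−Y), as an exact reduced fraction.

t = 375/263

Assign Y = (0, 0), N = (1, 0), K = (0, 1), P = (-3, -2) — the answer is frame-independent, so this choice is without loss of generality.
1. D lies on line NP with ND:DP = 3:2 ⇒ D = (-7/5, -6/5)
2. F lies on line DK with DF:FK = 4:1 ⇒ F = (-7/25, 14/25)
3. M is where the line through P parallel to YK meets line FY ⇒ M = (-3, 6)
4. W lies on line YK with YW:WK = -5:3 ⇒ W = (0, 5/2)
through M parallel to FW: direction (7/25, 97/50); meets YP at H = (-1125/263, -750/263)
H = Y + t·(P−Y) with t = 375/263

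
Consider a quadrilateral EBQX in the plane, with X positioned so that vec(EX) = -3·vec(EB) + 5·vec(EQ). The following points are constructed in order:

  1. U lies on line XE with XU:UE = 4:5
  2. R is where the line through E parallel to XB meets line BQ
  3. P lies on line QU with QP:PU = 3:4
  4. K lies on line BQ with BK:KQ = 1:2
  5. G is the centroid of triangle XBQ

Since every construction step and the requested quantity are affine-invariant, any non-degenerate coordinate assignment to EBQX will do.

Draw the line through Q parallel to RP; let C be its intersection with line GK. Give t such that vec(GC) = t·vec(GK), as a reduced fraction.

t = 71/73

Set E = (0, 0), B = (1, 0), Q = (0, 1), X = (-3, 5); any affine frame gives the same invariant.
1. U lies on line XE with XU:UE = 4:5 ⇒ U = (-5/3, 25/9)
2. R is where the line through E parallel to XB meets line BQ ⇒ R = (-4, 5)
3. P lies on line QU with QP:PU = 3:4 ⇒ P = (-5/7, 37/21)
4. K lies on line BQ with BK:KQ = 1:2 ⇒ K = (2/3, 1/3)
5. G is the centroid of triangle XBQ ⇒ G = (-2/3, 2)
through Q parallel to RP: direction (23/7, -68/21); meets GK at C = (46/73, 83/219)
C = G + t·(K−G) with t = 71/73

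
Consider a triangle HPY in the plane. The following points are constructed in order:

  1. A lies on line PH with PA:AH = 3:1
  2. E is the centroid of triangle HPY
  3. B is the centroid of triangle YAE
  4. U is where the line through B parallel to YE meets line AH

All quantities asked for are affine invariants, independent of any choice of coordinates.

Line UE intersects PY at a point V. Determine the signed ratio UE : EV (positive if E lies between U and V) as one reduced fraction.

Set H = (0, 0), P = (1, 0), Y = (0, 1); any affine frame gives the same invariant.
1. A lies on line PH with PA:AH = 3:1 ⇒ A = (1/4, 0)
2. E is the centroid of triangle HPY ⇒ E = (1/3, 1/3)
3. B is the centroid of triangle YAE ⇒ B = (7/36, 4/9)
4. U is where the line through B parallel to YE meets line AH ⇒ U = (5/12, 0)
line UE meets PY at V = (2/9, 7/9)
E = U + t·(V−U) with t = 3/7, so UE:EV = 3/7:4/7

UE:EV = 3/4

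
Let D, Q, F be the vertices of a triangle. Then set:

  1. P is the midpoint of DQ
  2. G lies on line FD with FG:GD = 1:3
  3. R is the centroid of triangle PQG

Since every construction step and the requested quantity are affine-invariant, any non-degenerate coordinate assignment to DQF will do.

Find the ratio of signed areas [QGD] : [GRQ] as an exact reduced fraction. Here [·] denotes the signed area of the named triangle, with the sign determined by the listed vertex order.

Work in coordinates with D = (0, 0), Q = (1, 0), F = (0, 1).
1. P is the midpoint of DQ ⇒ P = (1/2, 0)
2. G lies on line FD with FG:GD = 1:3 ⇒ G = (0, 3/4)
3. R is the centroid of triangle PQG ⇒ R = (1/2, 1/4)
2·[QGD] = 3/4, 2·[GRQ] = 1/8
[QGD]:[GRQ] = 3/4:1/8 = 6

[QGD]:[GRQ] = 6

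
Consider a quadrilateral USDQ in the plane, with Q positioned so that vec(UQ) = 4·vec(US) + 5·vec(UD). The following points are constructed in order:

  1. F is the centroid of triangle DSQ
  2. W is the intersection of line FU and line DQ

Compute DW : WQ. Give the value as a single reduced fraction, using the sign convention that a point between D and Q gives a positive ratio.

Work in coordinates with U = (0, 0), S = (1, 0), D = (0, 1), Q = (4, 5).
1. F is the centroid of triangle DSQ ⇒ F = (5/3, 2)
2. W is the intersection of line FU and line DQ ⇒ W = (5, 6)
W = D + t·(Q−D) with t = 5/4, so DW:WQ = t:(1−t) = 5/4:-1/4

DW:WQ = -5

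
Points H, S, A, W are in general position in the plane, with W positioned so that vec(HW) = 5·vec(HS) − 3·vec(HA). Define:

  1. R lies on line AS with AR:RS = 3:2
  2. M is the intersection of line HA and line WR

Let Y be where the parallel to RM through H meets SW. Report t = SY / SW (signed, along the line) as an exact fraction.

Set H = (0, 0), S = (1, 0), A = (0, 1), W = (5, -3); any affine frame gives the same invariant.
1. R lies on line AS with AR:RS = 3:2 ⇒ R = (3/5, 2/5)
2. M is the intersection of line HA and line WR ⇒ M = (0, 19/22)
through H parallel to RM: direction (-3/5, 51/110); meets SW at Y = (-33, 51/2)
Y = S + t·(W−S) with t = -17/2

t = -17/2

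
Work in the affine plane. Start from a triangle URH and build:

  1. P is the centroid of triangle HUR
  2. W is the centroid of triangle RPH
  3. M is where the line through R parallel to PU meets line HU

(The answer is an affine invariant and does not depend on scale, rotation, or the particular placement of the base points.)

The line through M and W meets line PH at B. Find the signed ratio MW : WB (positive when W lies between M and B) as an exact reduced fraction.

Work in coordinates with U = (0, 0), R = (1, 0), H = (0, 1).
1. P is the centroid of triangle HUR ⇒ P = (1/3, 1/3)
2. W is the centroid of triangle RPH ⇒ W = (4/9, 4/9)
3. M is where the line through R parallel to PU meets line HU ⇒ M = (0, -1)
line MW meets PH at B = (8/21, 5/21)
W = M + t·(B−M) with t = 7/6, so MW:WB = 7/6:-1/6

MW:WB = -7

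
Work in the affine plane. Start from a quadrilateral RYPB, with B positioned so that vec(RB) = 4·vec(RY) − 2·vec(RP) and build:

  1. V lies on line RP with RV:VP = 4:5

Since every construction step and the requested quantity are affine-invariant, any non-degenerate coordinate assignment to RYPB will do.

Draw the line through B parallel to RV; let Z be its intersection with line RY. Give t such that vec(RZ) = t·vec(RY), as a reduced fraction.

Set R = (0, 0), Y = (1, 0), P = (0, 1), B = (4, -2); any affine frame gives the same invariant.
1. V lies on line RP with RV:VP = 4:5 ⇒ V = (0, 4/9)
through B parallel to RV: direction (0, 4/9); meets RY at Z = (4, 0)
Z = R + t·(Y−R) with t = 4

t = 4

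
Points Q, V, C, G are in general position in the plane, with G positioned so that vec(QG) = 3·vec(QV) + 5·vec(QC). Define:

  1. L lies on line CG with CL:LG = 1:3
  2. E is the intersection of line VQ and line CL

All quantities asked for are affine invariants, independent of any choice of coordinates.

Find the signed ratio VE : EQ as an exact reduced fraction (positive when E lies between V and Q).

VE:EQ = -7/3

Work in coordinates with Q = (0, 0), V = (1, 0), C = (0, 1), G = (3, 5).
1. L lies on line CG with CL:LG = 1:3 ⇒ L = (3/4, 2)
2. E is the intersection of line VQ and line CL ⇒ E = (-3/4, 0)
E = V + t·(Q−V) with t = 7/4, so VE:EQ = t:(1−t) = 7/4:-3/4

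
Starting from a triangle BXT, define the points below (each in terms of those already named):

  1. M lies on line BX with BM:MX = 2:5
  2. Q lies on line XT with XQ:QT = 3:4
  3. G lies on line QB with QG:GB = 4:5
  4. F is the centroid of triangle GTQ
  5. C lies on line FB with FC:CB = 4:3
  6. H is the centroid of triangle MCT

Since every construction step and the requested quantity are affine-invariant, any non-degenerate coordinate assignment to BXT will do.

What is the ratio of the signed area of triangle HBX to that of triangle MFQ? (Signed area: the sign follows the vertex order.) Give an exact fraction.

[HBX]:[MFQ] = -91/34

Assign B = (0, 0), X = (1, 0), T = (0, 1) — the answer is frame-independent, so this choice is without loss of generality.
1. M lies on line BX with BM:MX = 2:5 ⇒ M = (2/7, 0)
2. Q lies on line XT with XQ:QT = 3:4 ⇒ Q = (4/7, 3/7)
3. G lies on line QB with QG:GB = 4:5 ⇒ G = (20/63, 5/21)
4. F is the centroid of triangle GTQ ⇒ F = (8/27, 5/9)
5. C lies on line FB with FC:CB = 4:3 ⇒ C = (8/63, 5/21)
6. H is the centroid of triangle MCT ⇒ H = (26/189, 26/63)
2·[HBX] = 26/63, 2·[MFQ] = -68/441
[HBX]:[MFQ] = 26/63:-68/441 = -91/34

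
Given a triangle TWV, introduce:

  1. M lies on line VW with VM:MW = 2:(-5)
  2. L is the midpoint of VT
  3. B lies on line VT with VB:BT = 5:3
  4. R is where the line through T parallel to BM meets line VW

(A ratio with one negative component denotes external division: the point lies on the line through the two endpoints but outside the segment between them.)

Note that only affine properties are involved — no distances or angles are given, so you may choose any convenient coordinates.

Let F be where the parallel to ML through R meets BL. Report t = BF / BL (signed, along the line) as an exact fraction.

Set T = (0, 0), W = (1, 0), V = (0, 1); any affine frame gives the same invariant.
1. M lies on line VW with VM:MW = 2:(-5) ⇒ M = (-2/3, 5/3)
2. L is the midpoint of VT ⇒ L = (0, 1/2)
3. B lies on line VT with VB:BT = 5:3 ⇒ B = (0, 3/8)
4. R is where the line through T parallel to BM meets line VW ⇒ R = (-16/15, 31/15)
through R parallel to ML: direction (2/3, -7/6); meets BL at F = (0, 1/5)
F = B + t·(L−B) with t = -7/5

t = -7/5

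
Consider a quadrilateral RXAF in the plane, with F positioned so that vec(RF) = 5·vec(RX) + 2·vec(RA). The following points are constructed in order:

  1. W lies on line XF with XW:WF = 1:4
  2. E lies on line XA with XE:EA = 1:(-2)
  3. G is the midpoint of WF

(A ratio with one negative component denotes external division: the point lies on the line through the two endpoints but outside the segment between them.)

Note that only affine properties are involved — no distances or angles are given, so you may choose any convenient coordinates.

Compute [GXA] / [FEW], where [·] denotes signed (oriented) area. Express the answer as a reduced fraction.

[GXA]:[FEW] = 3/4

Work in coordinates with R = (0, 0), X = (1, 0), A = (0, 1), F = (5, 2).
1. W lies on line XF with XW:WF = 1:4 ⇒ W = (9/5, 2/5)
2. E lies on line XA with XE:EA = 1:(-2) ⇒ E = (2, -1)
3. G is the midpoint of WF ⇒ G = (17/5, 6/5)
2·[GXA] = -18/5, 2·[FEW] = -24/5
[GXA]:[FEW] = -18/5:-24/5 = 3/4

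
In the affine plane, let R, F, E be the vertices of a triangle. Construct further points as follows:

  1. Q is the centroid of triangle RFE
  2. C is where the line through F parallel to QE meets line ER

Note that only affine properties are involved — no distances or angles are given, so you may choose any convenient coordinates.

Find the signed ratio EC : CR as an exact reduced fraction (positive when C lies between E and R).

Set R = (0, 0), F = (1, 0), E = (0, 1); any affine frame gives the same invariant.
1. Q is the centroid of triangle RFE ⇒ Q = (1/3, 1/3)
2. C is where the line through F parallel to QE meets line ER ⇒ C = (0, 2)
C = E + t·(R−E) with t = -1, so EC:CR = t:(1−t) = -1:2

EC:CR = -1/2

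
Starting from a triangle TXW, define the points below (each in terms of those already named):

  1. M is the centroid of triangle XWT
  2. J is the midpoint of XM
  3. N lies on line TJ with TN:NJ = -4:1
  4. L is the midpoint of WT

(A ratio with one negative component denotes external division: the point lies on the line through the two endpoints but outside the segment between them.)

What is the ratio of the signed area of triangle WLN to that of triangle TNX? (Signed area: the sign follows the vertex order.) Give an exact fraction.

[WLN]:[TNX] = -2

Set T = (0, 0), X = (1, 0), W = (0, 1); any affine frame gives the same invariant.
1. M is the centroid of triangle XWT ⇒ M = (1/3, 1/3)
2. J is the midpoint of XM ⇒ J = (2/3, 1/6)
3. N lies on line TJ with TN:NJ = -4:1 ⇒ N = (8/9, 2/9)
4. L is the midpoint of WT ⇒ L = (0, 1/2)
2·[WLN] = 4/9, 2·[TNX] = -2/9
[WLN]:[TNX] = 4/9:-2/9 = -2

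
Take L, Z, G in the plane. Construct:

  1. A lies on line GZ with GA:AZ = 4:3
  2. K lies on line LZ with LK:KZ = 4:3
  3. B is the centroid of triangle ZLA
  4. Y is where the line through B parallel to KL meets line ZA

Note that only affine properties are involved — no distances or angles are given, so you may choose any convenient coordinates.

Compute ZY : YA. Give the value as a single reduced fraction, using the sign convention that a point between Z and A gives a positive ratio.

ZY:YA = 1/2

Choose coordinates L = (0, 0), Z = (1, 0), G = (0, 1).
1. A lies on line GZ with GA:AZ = 4:3 ⇒ A = (4/7, 3/7)
2. K lies on line LZ with LK:KZ = 4:3 ⇒ K = (4/7, 0)
3. B is the centroid of triangle ZLA ⇒ B = (11/21, 1/7)
4. Y is where the line through B parallel to KL meets line ZA ⇒ Y = (6/7, 1/7)
Y = Z + t·(A−Z) with t = 1/3, so ZY:YA = t:(1−t) = 1/3:2/3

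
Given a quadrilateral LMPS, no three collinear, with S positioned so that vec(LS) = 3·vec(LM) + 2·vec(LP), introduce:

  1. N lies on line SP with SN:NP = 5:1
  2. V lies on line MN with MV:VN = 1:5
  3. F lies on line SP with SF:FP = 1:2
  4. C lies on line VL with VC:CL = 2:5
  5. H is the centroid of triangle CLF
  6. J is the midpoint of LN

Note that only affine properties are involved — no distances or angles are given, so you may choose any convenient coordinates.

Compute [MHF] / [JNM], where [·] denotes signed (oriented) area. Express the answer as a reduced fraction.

Set L = (0, 0), M = (1, 0), P = (0, 1), S = (3, 2); any affine frame gives the same invariant.
1. N lies on line SP with SN:NP = 5:1 ⇒ N = (1/2, 7/6)
2. V lies on line MN with MV:VN = 1:5 ⇒ V = (11/12, 7/36)
3. F lies on line SP with SF:FP = 1:2 ⇒ F = (2, 5/3)
4. C lies on line VL with VC:CL = 2:5 ⇒ C = (55/84, 5/36)
5. H is the centroid of triangle CLF ⇒ H = (223/252, 65/108)
6. J is the midpoint of LN ⇒ J = (1/4, 7/12)
2·[MHF] = -50/63, 2·[JNM] = -7/12
[MHF]:[JNM] = -50/63:-7/12 = 200/147

[MHF]:[JNM] = 200/147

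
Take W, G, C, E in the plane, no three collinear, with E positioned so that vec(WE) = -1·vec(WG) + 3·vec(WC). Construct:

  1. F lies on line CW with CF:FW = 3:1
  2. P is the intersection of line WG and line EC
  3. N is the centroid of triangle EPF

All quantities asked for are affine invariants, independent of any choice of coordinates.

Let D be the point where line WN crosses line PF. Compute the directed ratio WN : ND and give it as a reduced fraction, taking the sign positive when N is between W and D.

WN:ND = -4/3

Work in coordinates with W = (0, 0), G = (1, 0), C = (0, 1), E = (-1, 3).
1. F lies on line CW with CF:FW = 3:1 ⇒ F = (0, 1/4)
2. P is the intersection of line WG and line EC ⇒ P = (1/2, 0)
3. N is the centroid of triangle EPF ⇒ N = (-1/6, 13/12)
line WN meets PF at D = (-1/24, 13/48)
N = W + t·(D−W) with t = 4, so WN:ND = 4:-3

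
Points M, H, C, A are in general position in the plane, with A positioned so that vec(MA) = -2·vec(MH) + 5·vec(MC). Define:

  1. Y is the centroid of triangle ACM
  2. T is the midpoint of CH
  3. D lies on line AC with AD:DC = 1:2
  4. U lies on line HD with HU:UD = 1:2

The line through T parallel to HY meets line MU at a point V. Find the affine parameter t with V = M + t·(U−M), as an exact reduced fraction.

t = 99/134

Set M = (0, 0), H = (1, 0), C = (0, 1), A = (-2, 5); any affine frame gives the same invariant.
1. Y is the centroid of triangle ACM ⇒ Y = (-2/3, 2)
2. T is the midpoint of CH ⇒ T = (1/2, 1/2)
3. D lies on line AC with AD:DC = 1:2 ⇒ D = (-4/3, 11/3)
4. U lies on line HD with HU:UD = 1:2 ⇒ U = (2/9, 11/9)
through T parallel to HY: direction (-5/3, 2); meets MU at V = (11/67, 121/134)
V = M + t·(U−M) with t = 99/134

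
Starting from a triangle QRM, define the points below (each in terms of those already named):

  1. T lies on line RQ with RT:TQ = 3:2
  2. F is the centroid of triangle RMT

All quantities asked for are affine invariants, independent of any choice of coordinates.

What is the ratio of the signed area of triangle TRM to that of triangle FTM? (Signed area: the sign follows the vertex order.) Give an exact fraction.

[TRM]:[FTM] = -3

Assign Q = (0, 0), R = (1, 0), M = (0, 1) — the answer is frame-independent, so this choice is without loss of generality.
1. T lies on line RQ with RT:TQ = 3:2 ⇒ T = (2/5, 0)
2. F is the centroid of triangle RMT ⇒ F = (7/15, 1/3)
2·[TRM] = 3/5, 2·[FTM] = -1/5
[TRM]:[FTM] = 3/5:-1/5 = -3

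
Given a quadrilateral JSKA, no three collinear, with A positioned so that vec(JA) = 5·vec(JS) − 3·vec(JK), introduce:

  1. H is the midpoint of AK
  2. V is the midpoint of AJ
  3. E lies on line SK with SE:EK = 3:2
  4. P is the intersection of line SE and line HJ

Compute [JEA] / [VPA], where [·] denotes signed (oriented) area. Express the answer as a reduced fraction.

[JEA]:[VPA] = 126/25

Choose coordinates J = (0, 0), S = (1, 0), K = (0, 1), A = (5, -3).
1. H is the midpoint of AK ⇒ H = (5/2, -1)
2. V is the midpoint of AJ ⇒ V = (5/2, -3/2)
3. E lies on line SK with SE:EK = 3:2 ⇒ E = (2/5, 3/5)
4. P is the intersection of line SE and line HJ ⇒ P = (5/3, -2/3)
2·[JEA] = -21/5, 2·[VPA] = -5/6
[JEA]:[VPA] = -21/5:-5/6 = 126/25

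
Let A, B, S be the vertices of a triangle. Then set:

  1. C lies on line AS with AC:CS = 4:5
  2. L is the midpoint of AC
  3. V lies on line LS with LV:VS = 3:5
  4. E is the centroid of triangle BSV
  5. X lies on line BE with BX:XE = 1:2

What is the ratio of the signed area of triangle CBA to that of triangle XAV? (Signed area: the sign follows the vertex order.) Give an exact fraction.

Work in coordinates with A = (0, 0), B = (1, 0), S = (0, 1).
1. C lies on line AS with AC:CS = 4:5 ⇒ C = (0, 4/9)
2. L is the midpoint of AC ⇒ L = (0, 2/9)
3. V lies on line LS with LV:VS = 3:5 ⇒ V = (0, 37/72)
4. E is the centroid of triangle BSV ⇒ E = (1/3, 109/216)
5. X lies on line BE with BX:XE = 1:2 ⇒ X = (7/9, 109/648)
2·[CBA] = -4/9, 2·[XAV] = -259/648
[CBA]:[XAV] = -4/9:-259/648 = 288/259

[CBA]:[XAV] = 288/259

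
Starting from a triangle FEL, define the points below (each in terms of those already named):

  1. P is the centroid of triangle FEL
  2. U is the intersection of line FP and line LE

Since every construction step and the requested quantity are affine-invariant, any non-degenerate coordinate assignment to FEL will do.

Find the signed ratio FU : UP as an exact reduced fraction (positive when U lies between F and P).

FU:UP = -3

Set F = (0, 0), E = (1, 0), L = (0, 1); any affine frame gives the same invariant.
1. P is the centroid of triangle FEL ⇒ P = (1/3, 1/3)
2. U is the intersection of line FP and line LE ⇒ U = (1/2, 1/2)
U = F + t·(P−F) with t = 3/2, so FU:UP = t:(1−t) = 3/2:-1/2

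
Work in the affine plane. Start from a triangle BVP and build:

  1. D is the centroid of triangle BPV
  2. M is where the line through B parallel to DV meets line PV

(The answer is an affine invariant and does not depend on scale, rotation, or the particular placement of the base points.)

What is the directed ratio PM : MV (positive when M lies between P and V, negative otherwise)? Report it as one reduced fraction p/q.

PM:MV = -2

Choose coordinates B = (0, 0), V = (1, 0), P = (0, 1).
1. D is the centroid of triangle BPV ⇒ D = (1/3, 1/3)
2. M is where the line through B parallel to DV meets line PV ⇒ M = (2, -1)
M = P + t·(V−P) with t = 2, so PM:MV = t:(1−t) = 2:-1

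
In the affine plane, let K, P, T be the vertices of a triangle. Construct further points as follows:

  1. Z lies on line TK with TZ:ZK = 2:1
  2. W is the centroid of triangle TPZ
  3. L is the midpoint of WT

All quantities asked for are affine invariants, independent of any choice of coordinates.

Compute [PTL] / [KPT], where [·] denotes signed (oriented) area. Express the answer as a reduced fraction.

[PTL]:[KPT] = 1/9

Work in coordinates with K = (0, 0), P = (1, 0), T = (0, 1).
1. Z lies on line TK with TZ:ZK = 2:1 ⇒ Z = (0, 1/3)
2. W is the centroid of triangle TPZ ⇒ W = (1/3, 4/9)
3. L is the midpoint of WT ⇒ L = (1/6, 13/18)
2·[PTL] = 1/9, 2·[KPT] = 1
[PTL]:[KPT] = 1/9:1 = 1/9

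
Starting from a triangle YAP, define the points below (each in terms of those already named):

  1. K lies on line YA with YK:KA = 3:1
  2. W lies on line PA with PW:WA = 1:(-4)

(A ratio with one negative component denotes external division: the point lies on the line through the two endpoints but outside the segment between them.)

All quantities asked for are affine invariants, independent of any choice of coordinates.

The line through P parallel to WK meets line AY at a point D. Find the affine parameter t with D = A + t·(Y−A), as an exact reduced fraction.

Assign Y = (0, 0), A = (1, 0), P = (0, 1) — the answer is frame-independent, so this choice is without loss of generality.
1. K lies on line YA with YK:KA = 3:1 ⇒ K = (3/4, 0)
2. W lies on line PA with PW:WA = 1:(-4) ⇒ W = (-1/3, 4/3)
through P parallel to WK: direction (13/12, -4/3); meets AY at D = (13/16, 0)
D = A + t·(Y−A) with t = 3/16

t = 3/16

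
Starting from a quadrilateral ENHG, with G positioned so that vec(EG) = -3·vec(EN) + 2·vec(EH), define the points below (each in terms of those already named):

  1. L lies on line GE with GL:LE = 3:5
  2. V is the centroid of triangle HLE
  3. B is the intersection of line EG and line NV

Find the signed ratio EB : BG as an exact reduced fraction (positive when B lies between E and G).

Set E = (0, 0), N = (1, 0), H = (0, 1), G = (-3, 2); any affine frame gives the same invariant.
1. L lies on line GE with GL:LE = 3:5 ⇒ L = (-15/8, 5/4)
2. V is the centroid of triangle HLE ⇒ V = (-5/8, 3/4)
3. B is the intersection of line EG and line NV ⇒ B = (-9/4, 3/2)
B = E + t·(G−E) with t = 3/4, so EB:BG = t:(1−t) = 3/4:1/4

EB:BG = 3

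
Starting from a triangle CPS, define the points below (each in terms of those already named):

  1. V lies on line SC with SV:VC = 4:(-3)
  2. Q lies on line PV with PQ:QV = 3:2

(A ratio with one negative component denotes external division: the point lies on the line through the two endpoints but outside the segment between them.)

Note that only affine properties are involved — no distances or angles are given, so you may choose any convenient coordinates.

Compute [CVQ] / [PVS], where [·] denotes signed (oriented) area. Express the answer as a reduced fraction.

[CVQ]:[PVS] = -3/10

Choose coordinates C = (0, 0), P = (1, 0), S = (0, 1).
1. V lies on line SC with SV:VC = 4:(-3) ⇒ V = (0, -3)
2. Q lies on line PV with PQ:QV = 3:2 ⇒ Q = (2/5, -9/5)
2·[CVQ] = 6/5, 2·[PVS] = -4
[CVQ]:[PVS] = 6/5:-4 = -3/10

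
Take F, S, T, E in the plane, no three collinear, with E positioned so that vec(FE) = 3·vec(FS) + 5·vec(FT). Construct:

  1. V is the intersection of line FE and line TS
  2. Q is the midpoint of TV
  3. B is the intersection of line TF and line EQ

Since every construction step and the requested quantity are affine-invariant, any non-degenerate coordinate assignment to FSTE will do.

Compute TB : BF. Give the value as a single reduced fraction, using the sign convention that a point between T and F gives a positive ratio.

Set F = (0, 0), S = (1, 0), T = (0, 1), E = (3, 5); any affine frame gives the same invariant.
1. V is the intersection of line FE and line TS ⇒ V = (3/8, 5/8)
2. Q is the midpoint of TV ⇒ Q = (3/16, 13/16)
3. B is the intersection of line TF and line EQ ⇒ B = (0, 8/15)
B = T + t·(F−T) with t = 7/15, so TB:BF = t:(1−t) = 7/15:8/15

TB:BF = 7/8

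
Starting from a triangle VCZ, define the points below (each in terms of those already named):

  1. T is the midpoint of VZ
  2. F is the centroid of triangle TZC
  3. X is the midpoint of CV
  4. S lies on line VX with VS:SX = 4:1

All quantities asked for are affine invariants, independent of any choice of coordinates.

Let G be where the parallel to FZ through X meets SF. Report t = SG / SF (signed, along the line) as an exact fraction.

t = 3/8

Set V = (0, 0), C = (1, 0), Z = (0, 1); any affine frame gives the same invariant.
1. T is the midpoint of VZ ⇒ T = (0, 1/2)
2. F is the centroid of triangle TZC ⇒ F = (1/3, 1/2)
3. X is the midpoint of CV ⇒ X = (1/2, 0)
4. S lies on line VX with VS:SX = 4:1 ⇒ S = (2/5, 0)
through X parallel to FZ: direction (-1/3, 1/2); meets SF at G = (3/8, 3/16)
G = S + t·(F−S) with t = 3/8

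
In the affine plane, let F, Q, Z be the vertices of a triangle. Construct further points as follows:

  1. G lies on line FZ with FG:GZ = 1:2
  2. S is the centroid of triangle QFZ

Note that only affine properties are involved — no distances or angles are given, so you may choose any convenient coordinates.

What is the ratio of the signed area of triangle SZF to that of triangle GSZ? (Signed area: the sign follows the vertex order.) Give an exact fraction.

[SZF]:[GSZ] = 3/2

Choose coordinates F = (0, 0), Q = (1, 0), Z = (0, 1).
1. G lies on line FZ with FG:GZ = 1:2 ⇒ G = (0, 1/3)
2. S is the centroid of triangle QFZ ⇒ S = (1/3, 1/3)
2·[SZF] = 1/3, 2·[GSZ] = 2/9
[SZF]:[GSZ] = 1/3:2/9 = 3/2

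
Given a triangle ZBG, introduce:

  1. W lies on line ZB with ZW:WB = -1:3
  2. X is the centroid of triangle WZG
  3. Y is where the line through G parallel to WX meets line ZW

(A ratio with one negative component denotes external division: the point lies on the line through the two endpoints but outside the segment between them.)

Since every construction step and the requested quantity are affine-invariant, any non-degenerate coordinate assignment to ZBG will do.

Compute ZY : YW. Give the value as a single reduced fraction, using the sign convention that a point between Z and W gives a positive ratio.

Set Z = (0, 0), B = (1, 0), G = (0, 1); any affine frame gives the same invariant.
1. W lies on line ZB with ZW:WB = -1:3 ⇒ W = (-1/2, 0)
2. X is the centroid of triangle WZG ⇒ X = (-1/6, 1/3)
3. Y is where the line through G parallel to WX meets line ZW ⇒ Y = (-1, 0)
Y = Z + t·(W−Z) with t = 2, so ZY:YW = t:(1−t) = 2:-1

ZY:YW = -2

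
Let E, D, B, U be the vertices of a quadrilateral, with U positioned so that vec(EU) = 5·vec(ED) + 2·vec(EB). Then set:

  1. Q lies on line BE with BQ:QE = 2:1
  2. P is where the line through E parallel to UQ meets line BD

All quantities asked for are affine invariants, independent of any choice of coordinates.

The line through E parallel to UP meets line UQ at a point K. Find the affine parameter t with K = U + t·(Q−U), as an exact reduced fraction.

t = 3/20

Assign E = (0, 0), D = (1, 0), B = (0, 1), U = (5, 2) — the answer is frame-independent, so this choice is without loss of generality.
1. Q lies on line BE with BQ:QE = 2:1 ⇒ Q = (0, 1/3)
2. P is where the line through E parallel to UQ meets line BD ⇒ P = (3/4, 1/4)
through E parallel to UP: direction (-17/4, -7/4); meets UQ at K = (17/4, 7/4)
K = U + t·(Q−U) with t = 3/20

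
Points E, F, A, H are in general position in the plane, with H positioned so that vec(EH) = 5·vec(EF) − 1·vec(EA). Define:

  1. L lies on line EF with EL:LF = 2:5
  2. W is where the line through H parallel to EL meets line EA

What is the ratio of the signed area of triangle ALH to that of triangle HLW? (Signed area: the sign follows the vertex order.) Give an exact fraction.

Assign E = (0, 0), F = (1, 0), A = (0, 1), H = (5, -1) — the answer is frame-independent, so this choice is without loss of generality.
1. L lies on line EF with EL:LF = 2:5 ⇒ L = (2/7, 0)
2. W is where the line through H parallel to EL meets line EA ⇒ W = (0, -1)
2·[ALH] = 31/7, 2·[HLW] = 5
[ALH]:[HLW] = 31/7:5 = 31/35

[ALH]:[HLW] = 31/35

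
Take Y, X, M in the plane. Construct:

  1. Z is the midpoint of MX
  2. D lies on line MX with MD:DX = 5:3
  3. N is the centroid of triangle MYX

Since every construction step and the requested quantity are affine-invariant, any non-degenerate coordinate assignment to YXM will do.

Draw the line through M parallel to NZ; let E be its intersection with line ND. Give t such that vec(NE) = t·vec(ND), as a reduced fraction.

Work in coordinates with Y = (0, 0), X = (1, 0), M = (0, 1).
1. Z is the midpoint of MX ⇒ Z = (1/2, 1/2)
2. D lies on line MX with MD:DX = 5:3 ⇒ D = (5/8, 3/8)
3. N is the centroid of triangle MYX ⇒ N = (1/3, 1/3)
through M parallel to NZ: direction (1/6, 1/6); meets ND at E = (-5/6, 1/6)
E = N + t·(D−N) with t = -4

t = -4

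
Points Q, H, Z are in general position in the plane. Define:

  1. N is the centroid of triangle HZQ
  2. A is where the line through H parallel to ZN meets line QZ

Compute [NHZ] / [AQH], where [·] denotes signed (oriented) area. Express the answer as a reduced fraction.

Assign Q = (0, 0), H = (1, 0), Z = (0, 1) — the answer is frame-independent, so this choice is without loss of generality.
1. N is the centroid of triangle HZQ ⇒ N = (1/3, 1/3)
2. A is where the line through H parallel to ZN meets line QZ ⇒ A = (0, 2)
2·[NHZ] = 1/3, 2·[AQH] = 2
[NHZ]:[AQH] = 1/3:2 = 1/6

[NHZ]:[AQH] = 1/6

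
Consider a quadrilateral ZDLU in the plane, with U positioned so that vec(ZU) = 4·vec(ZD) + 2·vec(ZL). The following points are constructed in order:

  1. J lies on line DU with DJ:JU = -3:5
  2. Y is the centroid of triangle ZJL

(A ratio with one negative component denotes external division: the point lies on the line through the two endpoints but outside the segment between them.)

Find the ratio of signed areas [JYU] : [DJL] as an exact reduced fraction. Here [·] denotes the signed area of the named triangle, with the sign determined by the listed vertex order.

Work in coordinates with Z = (0, 0), D = (1, 0), L = (0, 1), U = (4, 2).
1. J lies on line DU with DJ:JU = -3:5 ⇒ J = (-7/2, -3)
2. Y is the centroid of triangle ZJL ⇒ Y = (-7/6, -2/3)
2·[JYU] = -35/6, 2·[DJL] = -15/2
[JYU]:[DJL] = -35/6:-15/2 = 7/9

[JYU]:[DJL] = 7/9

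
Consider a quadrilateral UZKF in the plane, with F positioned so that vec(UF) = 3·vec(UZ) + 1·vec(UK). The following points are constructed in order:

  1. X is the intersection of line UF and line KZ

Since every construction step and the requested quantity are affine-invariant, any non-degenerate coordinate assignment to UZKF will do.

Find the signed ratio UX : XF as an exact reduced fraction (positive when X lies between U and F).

UX:XF = 1/3

Assign U = (0, 0), Z = (1, 0), K = (0, 1), F = (3, 1) — the answer is frame-independent, so this choice is without loss of generality.
1. X is the intersection of line UF and line KZ ⇒ X = (3/4, 1/4)
X = U + t·(F−U) with t = 1/4, so UX:XF = t:(1−t) = 1/4:3/4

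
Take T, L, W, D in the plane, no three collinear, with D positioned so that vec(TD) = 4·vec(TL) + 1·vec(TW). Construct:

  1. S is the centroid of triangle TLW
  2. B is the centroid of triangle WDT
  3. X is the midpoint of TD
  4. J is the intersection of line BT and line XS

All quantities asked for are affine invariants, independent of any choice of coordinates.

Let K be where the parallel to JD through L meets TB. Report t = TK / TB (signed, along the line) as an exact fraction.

t = -15/32

Choose coordinates T = (0, 0), L = (1, 0), W = (0, 1), D = (4, 1).
1. S is the centroid of triangle TLW ⇒ S = (1/3, 1/3)
2. B is the centroid of triangle WDT ⇒ B = (4/3, 2/3)
3. X is the midpoint of TD ⇒ X = (2, 1/2)
4. J is the intersection of line BT and line XS ⇒ J = (3/4, 3/8)
through L parallel to JD: direction (13/4, 5/8); meets TB at K = (-5/8, -5/16)
K = T + t·(B−T) with t = -15/32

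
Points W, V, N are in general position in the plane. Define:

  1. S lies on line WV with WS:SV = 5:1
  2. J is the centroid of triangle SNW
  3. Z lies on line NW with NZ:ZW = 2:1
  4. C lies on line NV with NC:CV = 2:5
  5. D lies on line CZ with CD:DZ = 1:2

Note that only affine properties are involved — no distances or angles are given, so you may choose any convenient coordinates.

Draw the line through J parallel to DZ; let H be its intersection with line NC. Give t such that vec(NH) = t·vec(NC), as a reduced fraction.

Choose coordinates W = (0, 0), V = (1, 0), N = (0, 1).
1. S lies on line WV with WS:SV = 5:1 ⇒ S = (5/6, 0)
2. J is the centroid of triangle SNW ⇒ J = (5/18, 1/3)
3. Z lies on line NW with NZ:ZW = 2:1 ⇒ Z = (0, 1/3)
4. C lies on line NV with NC:CV = 2:5 ⇒ C = (2/7, 5/7)
5. D lies on line CZ with CD:DZ = 1:2 ⇒ D = (4/21, 37/63)
through J parallel to DZ: direction (-4/21, -16/63); meets NC at H = (4/9, 5/9)
H = N + t·(C−N) with t = 14/9

t = 14/9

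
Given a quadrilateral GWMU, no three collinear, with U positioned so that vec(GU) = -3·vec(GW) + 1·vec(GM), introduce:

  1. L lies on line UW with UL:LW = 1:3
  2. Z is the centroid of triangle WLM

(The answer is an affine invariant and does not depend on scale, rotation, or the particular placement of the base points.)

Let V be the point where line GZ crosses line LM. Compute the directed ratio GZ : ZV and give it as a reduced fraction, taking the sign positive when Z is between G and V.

Assign G = (0, 0), W = (1, 0), M = (0, 1), U = (-3, 1) — the answer is frame-independent, so this choice is without loss of generality.
1. L lies on line UW with UL:LW = 1:3 ⇒ L = (-2, 3/4)
2. Z is the centroid of triangle WLM ⇒ Z = (-1/3, 7/12)
line GZ meets LM at V = (-8/15, 14/15)
Z = G + t·(V−G) with t = 5/8, so GZ:ZV = 5/8:3/8

GZ:ZV = 5/3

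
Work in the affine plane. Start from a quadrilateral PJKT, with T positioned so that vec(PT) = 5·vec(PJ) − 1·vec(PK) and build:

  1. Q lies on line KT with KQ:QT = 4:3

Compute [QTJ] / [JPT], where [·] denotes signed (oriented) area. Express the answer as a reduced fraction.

Work in coordinates with P = (0, 0), J = (1, 0), K = (0, 1), T = (5, -1).
1. Q lies on line KT with KQ:QT = 4:3 ⇒ Q = (20/7, -1/7)
2·[QTJ] = -9/7, 2·[JPT] = 1
[QTJ]:[JPT] = -9/7:1 = -9/7

[QTJ]:[JPT] = -9/7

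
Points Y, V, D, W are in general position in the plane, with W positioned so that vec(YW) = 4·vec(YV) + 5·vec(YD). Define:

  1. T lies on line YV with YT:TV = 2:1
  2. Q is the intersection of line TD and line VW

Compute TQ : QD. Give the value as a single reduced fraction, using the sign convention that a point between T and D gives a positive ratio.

Choose coordinates Y = (0, 0), V = (1, 0), D = (0, 1), W = (4, 5).
1. T lies on line YV with YT:TV = 2:1 ⇒ T = (2/3, 0)
2. Q is the intersection of line TD and line VW ⇒ Q = (16/19, -5/19)
Q = T + t·(D−T) with t = -5/19, so TQ:QD = t:(1−t) = -5/19:24/19

TQ:QD = -5/24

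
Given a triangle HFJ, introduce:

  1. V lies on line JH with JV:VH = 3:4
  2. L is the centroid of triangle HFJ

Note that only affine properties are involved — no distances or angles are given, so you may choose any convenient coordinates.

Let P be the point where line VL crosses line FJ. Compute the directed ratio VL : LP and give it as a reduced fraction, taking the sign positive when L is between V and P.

Work in coordinates with H = (0, 0), F = (1, 0), J = (0, 1).
1. V lies on line JH with JV:VH = 3:4 ⇒ V = (0, 4/7)
2. L is the centroid of triangle HFJ ⇒ L = (1/3, 1/3)
line VL meets FJ at P = (3/2, -1/2)
L = V + t·(P−V) with t = 2/9, so VL:LP = 2/9:7/9

VL:LP = 2/7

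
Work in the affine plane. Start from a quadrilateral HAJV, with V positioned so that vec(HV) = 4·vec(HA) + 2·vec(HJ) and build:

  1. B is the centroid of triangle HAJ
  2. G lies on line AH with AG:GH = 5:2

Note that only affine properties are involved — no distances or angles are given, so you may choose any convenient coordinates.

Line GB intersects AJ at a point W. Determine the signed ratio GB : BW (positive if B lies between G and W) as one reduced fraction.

GB:BW = 8/7

Work in coordinates with H = (0, 0), A = (1, 0), J = (0, 1), V = (4, 2).
1. B is the centroid of triangle HAJ ⇒ B = (1/3, 1/3)
2. G lies on line AH with AG:GH = 5:2 ⇒ G = (2/7, 0)
line GB meets AJ at W = (3/8, 5/8)
B = G + t·(W−G) with t = 8/15, so GB:BW = 8/15:7/15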